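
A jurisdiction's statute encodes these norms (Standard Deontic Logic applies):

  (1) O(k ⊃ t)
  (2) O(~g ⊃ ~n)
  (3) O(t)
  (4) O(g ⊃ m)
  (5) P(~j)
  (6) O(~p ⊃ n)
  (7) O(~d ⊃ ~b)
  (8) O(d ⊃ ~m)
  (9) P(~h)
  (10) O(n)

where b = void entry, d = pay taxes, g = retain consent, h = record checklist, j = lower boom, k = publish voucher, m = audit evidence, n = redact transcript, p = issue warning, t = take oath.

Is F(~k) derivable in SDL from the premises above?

Premise 1 is O(k ⊃ t); even if O(t) held, inferring O(k) would be affirming the consequent — invalid.
No other premise forces O(k). An ideal world satisfying every premise can still have ~k true, so F(~k) is not derivable.

No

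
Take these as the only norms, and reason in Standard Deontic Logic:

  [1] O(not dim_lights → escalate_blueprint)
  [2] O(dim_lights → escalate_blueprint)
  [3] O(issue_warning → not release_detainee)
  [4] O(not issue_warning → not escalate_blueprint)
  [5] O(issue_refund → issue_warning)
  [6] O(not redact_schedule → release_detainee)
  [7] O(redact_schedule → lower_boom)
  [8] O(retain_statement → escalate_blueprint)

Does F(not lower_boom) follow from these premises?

Premises 2 and 1 cover both cases: O(dim_lights → escalate_blueprint) and O(not dim_lights → escalate_blueprint). Since dim_lights ∨ not dim_lights is a tautology, O(escalate_blueprint) follows.
Premise 4 is O(not issue_warning → not escalate_blueprint); contrapositively O(escalate_blueprint → issue_warning). Since O(escalate_blueprint) holds, K gives O(issue_warning).
From O(issue_warning) and premise 3, O(issue_warning → not release_detainee), we obtain O(not release_detainee).
Premise 6, O(not redact_schedule → release_detainee), contraposes to O(not release_detainee → redact_schedule); with O(not release_detainee) we get O(redact_schedule).
With premise 7, O(redact_schedule → lower_boom), the K-axiom yields O(lower_boom).
Premises 5, 8 do not contribute to this derivation.
So O(lower_boom) holds, i.e. F(not lower_boom). The claim follows.

Yes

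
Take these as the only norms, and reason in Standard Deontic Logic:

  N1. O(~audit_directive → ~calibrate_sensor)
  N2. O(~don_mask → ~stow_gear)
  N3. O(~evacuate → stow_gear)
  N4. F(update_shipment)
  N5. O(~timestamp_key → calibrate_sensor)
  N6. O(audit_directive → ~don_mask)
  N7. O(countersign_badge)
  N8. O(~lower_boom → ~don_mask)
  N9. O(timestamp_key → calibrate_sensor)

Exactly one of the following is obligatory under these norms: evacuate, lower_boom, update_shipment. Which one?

evacuate

Premises 9 and 5 are O(timestamp_key → calibrate_sensor) and O(~timestamp_key → calibrate_sensor); every ideal world satisfies timestamp_key or ~timestamp_key, so in either case calibrate_sensor holds — hence O(calibrate_sensor).
The contrapositive of premise 1 (O(~audit_directive → ~calibrate_sensor)) is O(calibrate_sensor → audit_directive), and O(calibrate_sensor) is already established, so O(audit_directive).
With premise 6, O(audit_directive → ~don_mask), the K-axiom yields O(~don_mask).
Premise 2 is O(~don_mask → ~stow_gear); since O(~don_mask), deontic closure gives O(~stow_gear).
The contrapositive of premise 3 (O(~evacuate → stow_gear)) is O(~stow_gear → evacuate), and O(~stow_gear) is already established, so O(evacuate).
So O(evacuate) holds — evacuate is obligatory. None of the other listed options is made obligatory by any chain of premises.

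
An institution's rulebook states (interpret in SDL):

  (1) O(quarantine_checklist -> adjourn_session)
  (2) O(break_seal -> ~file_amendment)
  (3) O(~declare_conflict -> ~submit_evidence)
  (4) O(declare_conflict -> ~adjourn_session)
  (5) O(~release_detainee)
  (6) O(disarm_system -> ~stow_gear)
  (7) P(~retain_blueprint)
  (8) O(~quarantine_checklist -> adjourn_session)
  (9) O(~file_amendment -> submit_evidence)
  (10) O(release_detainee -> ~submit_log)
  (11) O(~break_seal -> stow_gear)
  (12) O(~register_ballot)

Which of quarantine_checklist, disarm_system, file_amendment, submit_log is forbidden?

disarm_system

Premises 1 and 8 are O(quarantine_checklist -> adjourn_session) and O(~quarantine_checklist -> adjourn_session); every ideal world satisfies quarantine_checklist or ~quarantine_checklist, so in either case adjourn_session holds — hence O(adjourn_session).
Premise 4, O(declare_conflict -> ~adjourn_session), contraposes to O(adjourn_session -> ~declare_conflict); with O(adjourn_session) we get O(~declare_conflict).
Applying K to premise 3 (O(~declare_conflict -> ~submit_evidence)) and O(~declare_conflict) yields O(~submit_evidence).
Premise 9 is O(~file_amendment -> submit_evidence); contrapositively O(~submit_evidence -> file_amendment). Since O(~submit_evidence) holds, K gives O(file_amendment).
Premise 2 is O(break_seal -> ~file_amendment); contrapositively O(file_amendment -> ~break_seal). Since O(file_amendment) holds, K gives O(~break_seal).
With premise 11, O(~break_seal -> stow_gear), the K-axiom yields O(stow_gear).
Premise 6 is O(disarm_system -> ~stow_gear); contrapositively O(stow_gear -> ~disarm_system). Since O(stow_gear) holds, K gives O(~disarm_system).
So O(~disarm_system) holds, i.e. disarm_system is forbidden. None of the other listed options is forbidden under the premises.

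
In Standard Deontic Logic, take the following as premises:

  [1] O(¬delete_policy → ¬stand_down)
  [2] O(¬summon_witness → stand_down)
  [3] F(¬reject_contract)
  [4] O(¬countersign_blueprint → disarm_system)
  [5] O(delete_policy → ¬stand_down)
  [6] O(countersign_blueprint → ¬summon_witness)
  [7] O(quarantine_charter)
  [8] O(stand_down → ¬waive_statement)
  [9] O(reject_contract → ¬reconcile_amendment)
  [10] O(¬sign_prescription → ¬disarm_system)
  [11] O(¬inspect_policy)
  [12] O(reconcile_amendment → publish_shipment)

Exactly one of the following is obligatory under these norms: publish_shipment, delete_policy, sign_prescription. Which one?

sign_prescription

Premises 5 and 1 are O(delete_policy → ¬stand_down) and O(¬delete_policy → ¬stand_down); every ideal world satisfies delete_policy or ¬delete_policy, so in either case ¬stand_down holds — hence O(¬stand_down).
Premise 2, O(¬summon_witness → stand_down), contraposes to O(¬stand_down → summon_witness); with O(¬stand_down) we get O(summon_witness).
Premise 6 is O(countersign_blueprint → ¬summon_witness); contrapositively O(summon_witness → ¬countersign_blueprint). Since O(summon_witness) holds, K gives O(¬countersign_blueprint).
Premise 4 is O(¬countersign_blueprint → disarm_system); since O(¬countersign_blueprint), deontic closure gives O(disarm_system).
Premise 10, O(¬sign_prescription → ¬disarm_system), contraposes to O(disarm_system → sign_prescription); with O(disarm_system) we get O(sign_prescription).
So O(sign_prescription) holds — sign_prescription is obligatory. None of the other listed options is made obligatory by any chain of premises.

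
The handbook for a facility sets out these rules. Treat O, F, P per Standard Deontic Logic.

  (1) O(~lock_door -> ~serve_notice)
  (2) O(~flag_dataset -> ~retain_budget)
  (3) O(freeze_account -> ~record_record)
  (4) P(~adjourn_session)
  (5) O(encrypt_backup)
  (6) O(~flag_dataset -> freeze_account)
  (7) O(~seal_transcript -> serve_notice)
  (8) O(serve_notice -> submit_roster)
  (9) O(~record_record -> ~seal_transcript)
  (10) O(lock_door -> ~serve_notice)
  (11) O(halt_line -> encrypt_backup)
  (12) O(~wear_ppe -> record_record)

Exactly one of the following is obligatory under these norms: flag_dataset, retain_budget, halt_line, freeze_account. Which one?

flag_dataset

Premises 10 and 1 cover both cases: O(lock_door -> ~serve_notice) and O(~lock_door -> ~serve_notice). Since lock_door ∨ ~lock_door is a tautology, O(~serve_notice) follows.
Premise 7 is O(~seal_transcript -> serve_notice); contrapositively O(~serve_notice -> seal_transcript). Since O(~serve_notice) holds, K gives O(seal_transcript).
Premise 9, O(~record_record -> ~seal_transcript), contraposes to O(seal_transcript -> record_record); with O(seal_transcript) we get O(record_record).
Premise 3, O(freeze_account -> ~record_record), contraposes to O(record_record -> ~freeze_account); with O(record_record) we get O(~freeze_account).
Premise 6, O(~flag_dataset -> freeze_account), contraposes to O(~freeze_account -> flag_dataset); with O(~freeze_account) we get O(flag_dataset).
So O(flag_dataset) holds — flag_dataset is obligatory. None of the other listed options is made obligatory by any chain of premises.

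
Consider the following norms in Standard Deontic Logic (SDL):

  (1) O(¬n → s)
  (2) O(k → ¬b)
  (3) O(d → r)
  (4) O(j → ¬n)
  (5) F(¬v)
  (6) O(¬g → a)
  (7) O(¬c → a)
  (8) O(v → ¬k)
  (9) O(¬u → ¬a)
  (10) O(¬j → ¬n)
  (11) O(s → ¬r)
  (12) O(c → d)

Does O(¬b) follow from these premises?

Premise 2 is O(k → ¬b), but O(k) is not derivable from the premises, so it does not yield O(¬b).
No other premise forces O(¬b). An ideal world satisfying every premise can still have ¬b false, so O(¬b) is not derivable.

No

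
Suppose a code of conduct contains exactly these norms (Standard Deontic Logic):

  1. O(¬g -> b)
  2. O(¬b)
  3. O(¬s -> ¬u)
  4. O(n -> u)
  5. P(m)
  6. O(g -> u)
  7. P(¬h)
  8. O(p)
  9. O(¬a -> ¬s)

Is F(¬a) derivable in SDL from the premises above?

From premise 2 we have O(¬b).
The contrapositive of premise 1 (O(¬g -> b)) is O(¬b -> g), and O(¬b) is already established, so O(g).
From O(g) and premise 6, O(g -> u), we obtain O(u).
Premise 3, O(¬s -> ¬u), contraposes to O(u -> s); with O(u) we get O(s).
Premise 9 is O(¬a -> ¬s); contrapositively O(s -> a). Since O(s) holds, K gives O(a).
Premises 4, 5, 7, 8 do not contribute to this derivation.
So O(a) holds, i.e. F(¬a). The claim follows.

Yes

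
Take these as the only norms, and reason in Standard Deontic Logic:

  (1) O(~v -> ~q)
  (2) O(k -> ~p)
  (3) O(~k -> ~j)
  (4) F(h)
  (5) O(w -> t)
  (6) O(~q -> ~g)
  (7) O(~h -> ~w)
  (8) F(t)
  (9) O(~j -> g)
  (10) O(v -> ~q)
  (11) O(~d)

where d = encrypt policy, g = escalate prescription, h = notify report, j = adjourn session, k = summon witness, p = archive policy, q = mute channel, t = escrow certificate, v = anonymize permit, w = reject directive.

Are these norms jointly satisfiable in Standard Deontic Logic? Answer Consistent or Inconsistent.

Premise 5 is O(w -> t), but O(w) is not derivable from the premises, so it does not yield O(t).
So O(t) is not derivable, and the apparent clash with O(~t) does not arise.
A world satisfying every obligation exists (e.g. d=false, g=false, h=false, j=true, k=true, p=false, q=false, t=false, v=false, w=false); no atom is both obligatory and forbidden, so the set is consistent.

Consistent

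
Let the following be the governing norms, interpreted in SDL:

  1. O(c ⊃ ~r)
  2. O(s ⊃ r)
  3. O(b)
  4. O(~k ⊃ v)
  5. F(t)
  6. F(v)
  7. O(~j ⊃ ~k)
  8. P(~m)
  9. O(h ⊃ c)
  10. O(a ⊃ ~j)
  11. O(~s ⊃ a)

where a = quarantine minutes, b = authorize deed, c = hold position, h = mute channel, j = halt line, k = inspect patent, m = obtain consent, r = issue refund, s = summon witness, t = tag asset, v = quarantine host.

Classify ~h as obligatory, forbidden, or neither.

F(v) at premise 6 means O(~v).
The contrapositive of premise 4 (O(~k ⊃ v)) is O(~v ⊃ k), and O(~v) is already established, so O(k).
Premise 7, O(~j ⊃ ~k), contraposes to O(k ⊃ j); with O(k) we get O(j).
Premise 10 is O(a ⊃ ~j); contrapositively O(j ⊃ ~a). Since O(j) holds, K gives O(~a).
The contrapositive of premise 11 (O(~s ⊃ a)) is O(~a ⊃ s), and O(~a) is already established, so O(s).
Applying K to premise 2 (O(s ⊃ r)) and O(s) yields O(r).
Premise 1 is O(c ⊃ ~r); contrapositively O(r ⊃ ~c). Since O(r) holds, K gives O(~c).
The contrapositive of premise 9 (O(h ⊃ c)) is O(~c ⊃ ~h), and O(~c) is already established, so O(~h).
Premises 3, 5, 8 do not contribute to this derivation.
Hence ~h is obligatory.

Obligatory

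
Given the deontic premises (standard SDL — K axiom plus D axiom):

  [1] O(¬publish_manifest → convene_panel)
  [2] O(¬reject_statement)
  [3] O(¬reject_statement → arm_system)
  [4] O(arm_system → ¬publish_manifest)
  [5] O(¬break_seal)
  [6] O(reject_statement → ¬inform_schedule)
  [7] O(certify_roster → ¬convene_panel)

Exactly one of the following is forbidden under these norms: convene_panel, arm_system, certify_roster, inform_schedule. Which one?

certify_roster

Premise 2 gives O(¬reject_statement).
With premise 3, O(¬reject_statement → arm_system), the K-axiom yields O(arm_system).
From O(arm_system) and premise 4, O(arm_system → ¬publish_manifest), we obtain O(¬publish_manifest).
From O(¬publish_manifest) and premise 1, O(¬publish_manifest → convene_panel), we obtain O(convene_panel).
Premise 7, O(certify_roster → ¬convene_panel), contraposes to O(convene_panel → ¬certify_roster); with O(convene_panel) we get O(¬certify_roster).
So O(¬certify_roster) holds, i.e. certify_roster is forbidden. None of the other listed options is forbidden under the premises.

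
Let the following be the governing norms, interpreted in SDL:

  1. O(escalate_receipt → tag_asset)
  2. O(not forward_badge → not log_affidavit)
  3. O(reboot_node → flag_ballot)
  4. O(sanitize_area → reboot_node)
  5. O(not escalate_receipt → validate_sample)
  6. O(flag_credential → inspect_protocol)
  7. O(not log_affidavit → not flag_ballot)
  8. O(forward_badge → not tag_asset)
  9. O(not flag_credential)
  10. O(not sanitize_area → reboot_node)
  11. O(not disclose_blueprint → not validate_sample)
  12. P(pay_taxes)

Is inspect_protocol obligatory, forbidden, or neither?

Premise 6 is O(flag_credential → inspect_protocol), but O(flag_credential) is not derivable from the premises, so it does not yield O(inspect_protocol).
No premise or chain of K-axiom applications forces O(inspect_protocol), and none forces O(not inspect_protocol). So inspect_protocol is neither obligatory nor forbidden under these norms.

Neither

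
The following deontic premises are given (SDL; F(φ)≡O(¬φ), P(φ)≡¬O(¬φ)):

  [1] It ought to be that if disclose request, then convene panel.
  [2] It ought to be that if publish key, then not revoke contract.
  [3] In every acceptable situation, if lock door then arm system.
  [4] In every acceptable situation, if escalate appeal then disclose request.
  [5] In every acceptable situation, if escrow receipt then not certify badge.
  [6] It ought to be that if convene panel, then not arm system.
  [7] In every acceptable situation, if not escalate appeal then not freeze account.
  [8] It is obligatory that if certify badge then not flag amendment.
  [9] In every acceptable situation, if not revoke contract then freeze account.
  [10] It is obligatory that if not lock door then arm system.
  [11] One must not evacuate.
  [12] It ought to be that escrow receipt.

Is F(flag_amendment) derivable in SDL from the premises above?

Premise 8 is O(certify_badge → ¬flag_amendment), but O(certify_badge) is not derivable from the premises, so it does not yield O(¬flag_amendment).
No other premise forces O(¬flag_amendment). An ideal world satisfying every premise can still have flag_amendment true, so F(flag_amendment) is not derivable.

No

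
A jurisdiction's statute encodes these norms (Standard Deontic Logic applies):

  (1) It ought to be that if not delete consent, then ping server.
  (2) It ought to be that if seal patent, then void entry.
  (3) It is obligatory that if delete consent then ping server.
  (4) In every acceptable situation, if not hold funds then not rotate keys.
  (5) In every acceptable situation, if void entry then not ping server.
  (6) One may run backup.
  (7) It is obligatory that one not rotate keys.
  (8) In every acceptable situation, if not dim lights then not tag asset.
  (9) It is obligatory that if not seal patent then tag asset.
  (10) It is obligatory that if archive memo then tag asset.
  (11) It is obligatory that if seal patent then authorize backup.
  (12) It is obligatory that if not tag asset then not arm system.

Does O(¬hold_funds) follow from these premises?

Premise 4 is O(¬hold_funds → ¬rotate_keys); even if O(¬rotate_keys) held, inferring O(¬hold_funds) would be affirming the consequent — invalid.
No other premise forces O(¬hold_funds). An ideal world satisfying every premise can still have ¬hold_funds false, so O(¬hold_funds) is not derivable.

No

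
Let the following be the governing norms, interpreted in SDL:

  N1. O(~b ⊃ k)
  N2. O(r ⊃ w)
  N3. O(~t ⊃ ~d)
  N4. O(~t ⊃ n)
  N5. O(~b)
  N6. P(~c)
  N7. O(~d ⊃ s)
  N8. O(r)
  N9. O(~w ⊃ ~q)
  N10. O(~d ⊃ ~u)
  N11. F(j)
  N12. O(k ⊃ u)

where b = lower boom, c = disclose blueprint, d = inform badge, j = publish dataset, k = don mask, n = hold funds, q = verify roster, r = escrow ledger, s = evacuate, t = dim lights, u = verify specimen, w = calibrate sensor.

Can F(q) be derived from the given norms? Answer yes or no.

Premise 9 is O(~w ⊃ ~q), but O(~w) is not derivable from the premises, so it does not yield O(~q).
No other premise forces O(~q). An ideal world satisfying every premise can still have q true, so F(q) is not derivable.

No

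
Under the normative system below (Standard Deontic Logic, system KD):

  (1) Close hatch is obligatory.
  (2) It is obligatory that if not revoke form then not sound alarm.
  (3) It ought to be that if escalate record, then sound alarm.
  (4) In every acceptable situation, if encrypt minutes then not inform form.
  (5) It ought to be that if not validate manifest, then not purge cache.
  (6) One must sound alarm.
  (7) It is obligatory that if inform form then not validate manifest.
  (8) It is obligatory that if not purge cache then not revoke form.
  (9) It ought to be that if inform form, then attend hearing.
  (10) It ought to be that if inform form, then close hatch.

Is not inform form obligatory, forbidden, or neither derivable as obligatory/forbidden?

From premise 6 we have O(sound_alarm).
The contrapositive of premise 2 (O(¬revoke_form → ¬sound_alarm)) is O(sound_alarm → revoke_form), and O(sound_alarm) is already established, so O(revoke_form).
The contrapositive of premise 8 (O(¬purge_cache → ¬revoke_form)) is O(revoke_form → purge_cache), and O(revoke_form) is already established, so O(purge_cache).
Premise 5 is O(¬validate_manifest → ¬purge_cache); contrapositively O(purge_cache → validate_manifest). Since O(purge_cache) holds, K gives O(validate_manifest).
Premise 7, O(inform_form → ¬validate_manifest), contraposes to O(validate_manifest → ¬inform_form); with O(validate_manifest) we get O(¬inform_form).
Premises 1, 3, 4, 9, 10 do not contribute to this derivation.
Hence ¬inform_form is obligatory.

Obligatory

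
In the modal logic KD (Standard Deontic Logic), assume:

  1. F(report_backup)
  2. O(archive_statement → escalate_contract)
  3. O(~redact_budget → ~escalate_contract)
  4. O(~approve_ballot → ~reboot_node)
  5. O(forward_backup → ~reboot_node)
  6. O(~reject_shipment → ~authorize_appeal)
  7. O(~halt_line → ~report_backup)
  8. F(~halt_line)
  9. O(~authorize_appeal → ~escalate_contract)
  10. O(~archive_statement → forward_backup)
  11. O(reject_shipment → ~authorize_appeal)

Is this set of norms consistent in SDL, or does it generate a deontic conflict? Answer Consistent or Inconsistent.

Consistent

Premise 7 is O(~halt_line → ~report_backup); even if O(~report_backup) held, inferring O(~halt_line) would be affirming the consequent — invalid.
So O(~halt_line) is not derivable, and the apparent clash with O(halt_line) does not arise.
A world satisfying every obligation exists (e.g. approve_ballot=false, archive_statement=false, authorize_appeal=false, escalate_contract=false, forward_backup=true, halt_line=true, reboot_node=false, redact_budget=false, reject_shipment=false, report_backup=false); no atom is both obligatory and forbidden, so the set is consistent.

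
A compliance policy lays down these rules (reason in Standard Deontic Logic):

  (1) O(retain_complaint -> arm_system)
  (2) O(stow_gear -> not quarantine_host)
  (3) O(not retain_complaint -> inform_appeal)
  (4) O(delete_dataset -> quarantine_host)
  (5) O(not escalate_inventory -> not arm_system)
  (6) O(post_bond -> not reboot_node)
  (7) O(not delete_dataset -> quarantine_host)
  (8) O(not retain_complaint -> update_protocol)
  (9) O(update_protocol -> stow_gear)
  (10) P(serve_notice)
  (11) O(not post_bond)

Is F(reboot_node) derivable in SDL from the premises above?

Premise 6 is O(post_bond -> not reboot_node), but O(post_bond) is not derivable from the premises, so it does not yield O(not reboot_node).
No other premise forces O(not reboot_node). An ideal world satisfying every premise can still have reboot_node true, so F(reboot_node) is not derivable.

No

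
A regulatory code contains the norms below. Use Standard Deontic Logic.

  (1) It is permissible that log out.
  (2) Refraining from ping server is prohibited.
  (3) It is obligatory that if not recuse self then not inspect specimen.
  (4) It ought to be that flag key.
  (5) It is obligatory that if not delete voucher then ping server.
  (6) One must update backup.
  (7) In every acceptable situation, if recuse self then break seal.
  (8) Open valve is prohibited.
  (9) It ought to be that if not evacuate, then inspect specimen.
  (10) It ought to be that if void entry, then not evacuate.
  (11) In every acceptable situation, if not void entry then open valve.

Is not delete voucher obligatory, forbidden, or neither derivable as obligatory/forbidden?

Premise 5 is O(¬delete_voucher → ping_server); even if O(ping_server) held, inferring O(¬delete_voucher) would be affirming the consequent — invalid.
No premise or chain of K-axiom applications forces O(¬delete_voucher), and none forces O(delete_voucher). So ¬delete_voucher is neither obligatory nor forbidden under these norms.

Neither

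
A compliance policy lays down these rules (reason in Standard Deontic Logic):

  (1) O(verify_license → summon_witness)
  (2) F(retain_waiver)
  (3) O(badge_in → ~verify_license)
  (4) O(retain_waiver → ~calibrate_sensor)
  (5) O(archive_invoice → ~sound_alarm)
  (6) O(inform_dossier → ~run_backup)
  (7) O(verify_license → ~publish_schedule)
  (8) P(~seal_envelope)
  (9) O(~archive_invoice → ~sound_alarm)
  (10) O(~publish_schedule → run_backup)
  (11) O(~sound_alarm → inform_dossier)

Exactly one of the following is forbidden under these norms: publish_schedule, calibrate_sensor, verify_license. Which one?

Premises 9 and 5 cover both cases: O(~archive_invoice → ~sound_alarm) and O(archive_invoice → ~sound_alarm). Since ~archive_invoice ∨ archive_invoice is a tautology, O(~sound_alarm) follows.
With premise 11, O(~sound_alarm → inform_dossier), the K-axiom yields O(inform_dossier).
Applying K to premise 6 (O(inform_dossier → ~run_backup)) and O(inform_dossier) yields O(~run_backup).
Premise 10 is O(~publish_schedule → run_backup); contrapositively O(~run_backup → publish_schedule). Since O(~run_backup) holds, K gives O(publish_schedule).
Premise 7 is O(verify_license → ~publish_schedule); contrapositively O(publish_schedule → ~verify_license). Since O(publish_schedule) holds, K gives O(~verify_license).
So O(~verify_license) holds, i.e. verify_license is forbidden. None of the other listed options is forbidden under the premises.

verify_license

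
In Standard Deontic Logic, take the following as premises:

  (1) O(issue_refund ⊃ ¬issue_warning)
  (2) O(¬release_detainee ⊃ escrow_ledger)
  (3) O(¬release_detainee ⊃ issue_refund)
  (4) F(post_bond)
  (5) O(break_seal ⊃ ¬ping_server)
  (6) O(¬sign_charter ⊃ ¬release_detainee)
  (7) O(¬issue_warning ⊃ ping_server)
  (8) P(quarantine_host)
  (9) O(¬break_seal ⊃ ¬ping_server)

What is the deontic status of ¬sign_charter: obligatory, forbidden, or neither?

Premises 5 and 9 are O(break_seal ⊃ ¬ping_server) and O(¬break_seal ⊃ ¬ping_server); every ideal world satisfies break_seal or ¬break_seal, so in either case ¬ping_server holds — hence O(¬ping_server).
Premise 7 is O(¬issue_warning ⊃ ping_server); contrapositively O(¬ping_server ⊃ issue_warning). Since O(¬ping_server) holds, K gives O(issue_warning).
The contrapositive of premise 1 (O(issue_refund ⊃ ¬issue_warning)) is O(issue_warning ⊃ ¬issue_refund), and O(issue_warning) is already established, so O(¬issue_refund).
The contrapositive of premise 3 (O(¬release_detainee ⊃ issue_refund)) is O(¬issue_refund ⊃ release_detainee), and O(¬issue_refund) is already established, so O(release_detainee).
Premise 6, O(¬sign_charter ⊃ ¬release_detainee), contraposes to O(release_detainee ⊃ sign_charter); with O(release_detainee) we get O(sign_charter).
Premises 2, 4, 8 do not contribute to this derivation.
Thus O(sign_charter), which is F(¬sign_charter): ¬sign_charter is forbidden.

Forbidden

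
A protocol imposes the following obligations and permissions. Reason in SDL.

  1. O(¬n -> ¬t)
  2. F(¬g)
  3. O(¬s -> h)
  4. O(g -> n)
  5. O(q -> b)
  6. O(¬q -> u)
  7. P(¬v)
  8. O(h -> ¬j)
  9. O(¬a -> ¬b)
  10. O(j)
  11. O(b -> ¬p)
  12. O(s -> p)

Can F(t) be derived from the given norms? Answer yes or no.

No

Premise 1 is O(¬n -> ¬t), but O(¬n) is not derivable from the premises, so it does not yield O(¬t).
No other premise forces O(¬t). An ideal world satisfying every premise can still have t true, so F(t) is not derivable.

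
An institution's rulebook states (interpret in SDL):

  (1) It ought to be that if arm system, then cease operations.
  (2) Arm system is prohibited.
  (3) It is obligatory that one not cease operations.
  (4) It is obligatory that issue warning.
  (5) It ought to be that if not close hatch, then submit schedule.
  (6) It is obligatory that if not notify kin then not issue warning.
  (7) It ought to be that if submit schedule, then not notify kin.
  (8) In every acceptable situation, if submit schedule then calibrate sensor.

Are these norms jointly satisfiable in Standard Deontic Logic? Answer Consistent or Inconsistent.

Consistent

Premise 1 is O(arm_system → cease_operations), but O(arm_system) is not derivable from the premises, so it does not yield O(cease_operations).
So O(cease_operations) is not derivable, and the apparent clash with O(¬cease_operations) does not arise.
A world satisfying every obligation exists (e.g. arm_system=false, calibrate_sensor=false, cease_operations=false, close_hatch=true, issue_warning=true, notify_kin=true, submit_schedule=false); no atom is both obligatory and forbidden, so the set is consistent.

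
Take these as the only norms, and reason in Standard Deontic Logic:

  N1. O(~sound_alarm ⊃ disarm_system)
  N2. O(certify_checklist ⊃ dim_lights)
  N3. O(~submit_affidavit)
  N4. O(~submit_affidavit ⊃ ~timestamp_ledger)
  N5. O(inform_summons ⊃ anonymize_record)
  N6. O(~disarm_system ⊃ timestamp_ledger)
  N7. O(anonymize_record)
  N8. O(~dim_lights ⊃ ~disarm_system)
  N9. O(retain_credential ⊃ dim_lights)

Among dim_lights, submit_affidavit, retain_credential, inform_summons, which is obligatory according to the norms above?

From premise 3 we have O(~submit_affidavit).
Premise 4 is O(~submit_affidavit ⊃ ~timestamp_ledger); since O(~submit_affidavit), deontic closure gives O(~timestamp_ledger).
Premise 6 is O(~disarm_system ⊃ timestamp_ledger); contrapositively O(~timestamp_ledger ⊃ disarm_system). Since O(~timestamp_ledger) holds, K gives O(disarm_system).
Premise 8, O(~dim_lights ⊃ ~disarm_system), contraposes to O(disarm_system ⊃ dim_lights); with O(disarm_system) we get O(dim_lights).
So O(dim_lights) holds — dim_lights is obligatory. None of the other listed options is made obligatory by any chain of premises.

dim_lights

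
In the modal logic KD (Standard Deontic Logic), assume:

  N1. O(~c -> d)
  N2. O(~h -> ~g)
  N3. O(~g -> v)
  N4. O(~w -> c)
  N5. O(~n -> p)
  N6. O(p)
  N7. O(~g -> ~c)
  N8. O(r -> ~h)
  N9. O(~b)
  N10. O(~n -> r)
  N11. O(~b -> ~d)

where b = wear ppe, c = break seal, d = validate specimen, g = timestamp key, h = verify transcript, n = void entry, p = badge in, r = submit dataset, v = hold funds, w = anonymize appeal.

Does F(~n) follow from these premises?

Premise 9 states O(~b) outright.
With premise 11, O(~b -> ~d), the K-axiom yields O(~d).
Premise 1, O(~c -> d), contraposes to O(~d -> c); with O(~d) we get O(c).
The contrapositive of premise 7 (O(~g -> ~c)) is O(c -> g), and O(c) is already established, so O(g).
Premise 2, O(~h -> ~g), contraposes to O(g -> h); with O(g) we get O(h).
The contrapositive of premise 8 (O(r -> ~h)) is O(h -> ~r), and O(h) is already established, so O(~r).
Premise 10, O(~n -> r), contraposes to O(~r -> n); with O(~r) we get O(n).
Premises 3, 4, 5, 6 do not contribute to this derivation.
So O(n) holds, i.e. F(~n). The claim follows.

Yes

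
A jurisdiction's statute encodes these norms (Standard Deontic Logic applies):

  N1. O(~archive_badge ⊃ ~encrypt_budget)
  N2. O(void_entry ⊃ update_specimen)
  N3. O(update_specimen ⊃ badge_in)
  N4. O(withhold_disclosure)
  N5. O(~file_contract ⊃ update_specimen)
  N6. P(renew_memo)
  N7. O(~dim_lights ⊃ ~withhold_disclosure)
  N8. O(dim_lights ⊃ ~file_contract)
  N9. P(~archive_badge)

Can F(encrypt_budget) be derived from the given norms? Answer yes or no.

No

Premise 1 is O(~archive_badge ⊃ ~encrypt_budget), but O(~archive_badge) is not derivable from the premises (the permission P(~archive_badge) asserts only ~O(archive_badge), not O(~archive_badge)), so it does not yield O(~encrypt_budget).
No other premise forces O(~encrypt_budget). An ideal world satisfying every premise can still have encrypt_budget true, so F(encrypt_budget) is not derivable.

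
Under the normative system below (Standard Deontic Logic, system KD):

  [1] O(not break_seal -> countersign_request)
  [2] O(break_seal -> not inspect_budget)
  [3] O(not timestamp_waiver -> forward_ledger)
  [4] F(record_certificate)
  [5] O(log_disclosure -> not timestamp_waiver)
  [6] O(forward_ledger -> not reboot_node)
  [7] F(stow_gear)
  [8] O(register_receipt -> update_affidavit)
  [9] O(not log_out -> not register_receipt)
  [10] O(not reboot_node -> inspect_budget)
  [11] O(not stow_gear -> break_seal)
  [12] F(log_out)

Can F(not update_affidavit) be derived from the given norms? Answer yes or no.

No

Premise 8 is O(register_receipt -> update_affidavit), but O(register_receipt) is not derivable from the premises, so it does not yield O(update_affidavit).
No other premise forces O(update_affidavit). An ideal world satisfying every premise can still have not update_affidavit true, so F(not update_affidavit) is not derivable.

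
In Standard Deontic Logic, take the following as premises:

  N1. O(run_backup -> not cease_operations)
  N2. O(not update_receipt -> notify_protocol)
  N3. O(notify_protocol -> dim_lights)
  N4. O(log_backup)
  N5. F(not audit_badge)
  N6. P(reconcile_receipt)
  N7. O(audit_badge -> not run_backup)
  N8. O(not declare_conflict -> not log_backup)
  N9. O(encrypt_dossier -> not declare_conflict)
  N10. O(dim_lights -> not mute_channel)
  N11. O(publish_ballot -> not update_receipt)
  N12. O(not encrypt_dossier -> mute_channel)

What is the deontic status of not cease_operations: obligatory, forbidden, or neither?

Premise 1 is O(run_backup -> not cease_operations), but O(run_backup) is not derivable from the premises, so it does not yield O(not cease_operations).
No premise or chain of K-axiom applications forces O(not cease_operations), and none forces O(cease_operations). So not cease_operations is neither obligatory nor forbidden under these norms.

Neither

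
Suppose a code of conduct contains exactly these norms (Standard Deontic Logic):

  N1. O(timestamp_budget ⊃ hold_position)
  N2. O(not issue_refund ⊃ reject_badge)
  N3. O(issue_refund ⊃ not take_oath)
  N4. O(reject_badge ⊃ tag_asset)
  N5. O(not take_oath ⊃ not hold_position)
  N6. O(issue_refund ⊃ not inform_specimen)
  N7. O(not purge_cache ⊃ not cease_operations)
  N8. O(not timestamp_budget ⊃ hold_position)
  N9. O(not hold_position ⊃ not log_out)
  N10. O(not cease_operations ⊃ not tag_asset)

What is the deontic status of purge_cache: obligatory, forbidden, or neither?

By case analysis on timestamp_budget: premise 1 gives O(timestamp_budget ⊃ hold_position) and premise 8 gives O(not timestamp_budget ⊃ hold_position), so O(hold_position) either way.
The contrapositive of premise 5 (O(not take_oath ⊃ not hold_position)) is O(hold_position ⊃ take_oath), and O(hold_position) is already established, so O(take_oath).
Premise 3, O(issue_refund ⊃ not take_oath), contraposes to O(take_oath ⊃ not issue_refund); with O(take_oath) we get O(not issue_refund).
Applying K to premise 2 (O(not issue_refund ⊃ reject_badge)) and O(not issue_refund) yields O(reject_badge).
Premise 4 is O(reject_badge ⊃ tag_asset); since O(reject_badge), deontic closure gives O(tag_asset).
The contrapositive of premise 10 (O(not cease_operations ⊃ not tag_asset)) is O(tag_asset ⊃ cease_operations), and O(tag_asset) is already established, so O(cease_operations).
Premise 7 is O(not purge_cache ⊃ not cease_operations); contrapositively O(cease_operations ⊃ purge_cache). Since O(cease_operations) holds, K gives O(purge_cache).
Premises 6, 9 do not contribute to this derivation.
Hence purge_cache is obligatory.

Obligatory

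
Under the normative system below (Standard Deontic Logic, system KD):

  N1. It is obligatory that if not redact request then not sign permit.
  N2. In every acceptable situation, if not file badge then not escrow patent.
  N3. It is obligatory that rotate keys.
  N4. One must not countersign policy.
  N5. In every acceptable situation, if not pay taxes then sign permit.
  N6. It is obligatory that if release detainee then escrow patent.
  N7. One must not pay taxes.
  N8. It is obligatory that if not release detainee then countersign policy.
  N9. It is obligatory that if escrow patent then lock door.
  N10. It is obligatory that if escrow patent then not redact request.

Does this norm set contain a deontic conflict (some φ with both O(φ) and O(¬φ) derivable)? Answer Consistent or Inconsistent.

Inconsistent

Premise 7, F(pay_taxes), is equivalent to O(¬pay_taxes).
From O(¬pay_taxes) and premise 5, O(¬pay_taxes → sign_permit), we obtain O(sign_permit).
Premise 1 is O(¬redact_request → ¬sign_permit); contrapositively O(sign_permit → redact_request). Since O(sign_permit) holds, K gives O(redact_request).
Premise 10 is O(escrow_patent → ¬redact_request); contrapositively O(redact_request → ¬escrow_patent). Since O(redact_request) holds, K gives O(¬escrow_patent).
The contrapositive of premise 6 (O(release_detainee → escrow_patent)) is O(¬escrow_patent → ¬release_detainee), and O(¬escrow_patent) is already established, so O(¬release_detainee).
From O(¬release_detainee) and premise 8, O(¬release_detainee → countersign_policy), we obtain O(countersign_policy).
Yet premise 4 is F(countersign_policy), i.e. O(¬countersign_policy).
We now have both O(countersign_policy) and O(¬countersign_policy) — countersign_policy is simultaneously obligatory and forbidden, violating the D-axiom.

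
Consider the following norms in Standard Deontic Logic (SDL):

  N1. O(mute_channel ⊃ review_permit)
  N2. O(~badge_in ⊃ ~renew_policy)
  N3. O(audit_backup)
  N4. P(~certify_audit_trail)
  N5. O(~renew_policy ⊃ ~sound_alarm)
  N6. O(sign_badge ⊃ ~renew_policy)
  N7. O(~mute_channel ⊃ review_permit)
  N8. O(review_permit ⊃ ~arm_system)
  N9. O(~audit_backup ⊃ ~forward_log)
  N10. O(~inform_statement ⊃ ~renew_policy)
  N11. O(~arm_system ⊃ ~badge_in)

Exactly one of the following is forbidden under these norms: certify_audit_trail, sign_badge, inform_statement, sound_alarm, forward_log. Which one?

sound_alarm

Premises 1 and 7 are O(mute_channel ⊃ review_permit) and O(~mute_channel ⊃ review_permit); every ideal world satisfies mute_channel or ~mute_channel, so in either case review_permit holds — hence O(review_permit).
Premise 8 is O(review_permit ⊃ ~arm_system); since O(review_permit), deontic closure gives O(~arm_system).
Premise 11 is O(~arm_system ⊃ ~badge_in); since O(~arm_system), deontic closure gives O(~badge_in).
From O(~badge_in) and premise 2, O(~badge_in ⊃ ~renew_policy), we obtain O(~renew_policy).
From O(~renew_policy) and premise 5, O(~renew_policy ⊃ ~sound_alarm), we obtain O(~sound_alarm).
So O(~sound_alarm) holds, i.e. sound_alarm is forbidden. None of the other listed options is forbidden under the premises.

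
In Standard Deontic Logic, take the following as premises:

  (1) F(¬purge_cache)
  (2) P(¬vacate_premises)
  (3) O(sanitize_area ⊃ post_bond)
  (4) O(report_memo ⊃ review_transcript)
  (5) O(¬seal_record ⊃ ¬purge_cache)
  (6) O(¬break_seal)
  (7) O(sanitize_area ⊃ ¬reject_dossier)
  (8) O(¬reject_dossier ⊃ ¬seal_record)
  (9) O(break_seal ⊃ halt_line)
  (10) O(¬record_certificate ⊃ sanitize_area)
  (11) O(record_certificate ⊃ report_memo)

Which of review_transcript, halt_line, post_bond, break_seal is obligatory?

Premise 1, F(¬purge_cache), is equivalent to O(purge_cache).
The contrapositive of premise 5 (O(¬seal_record ⊃ ¬purge_cache)) is O(purge_cache ⊃ seal_record), and O(purge_cache) is already established, so O(seal_record).
Premise 8 is O(¬reject_dossier ⊃ ¬seal_record); contrapositively O(seal_record ⊃ reject_dossier). Since O(seal_record) holds, K gives O(reject_dossier).
Premise 7 is O(sanitize_area ⊃ ¬reject_dossier); contrapositively O(reject_dossier ⊃ ¬sanitize_area). Since O(reject_dossier) holds, K gives O(¬sanitize_area).
Premise 10 is O(¬record_certificate ⊃ sanitize_area); contrapositively O(¬sanitize_area ⊃ record_certificate). Since O(¬sanitize_area) holds, K gives O(record_certificate).
From O(record_certificate) and premise 11, O(record_certificate ⊃ report_memo), we obtain O(report_memo).
With premise 4, O(report_memo ⊃ review_transcript), the K-axiom yields O(review_transcript).
So O(review_transcript) holds — review_transcript is obligatory. None of the other listed options is made obligatory by any chain of premises.

review_transcript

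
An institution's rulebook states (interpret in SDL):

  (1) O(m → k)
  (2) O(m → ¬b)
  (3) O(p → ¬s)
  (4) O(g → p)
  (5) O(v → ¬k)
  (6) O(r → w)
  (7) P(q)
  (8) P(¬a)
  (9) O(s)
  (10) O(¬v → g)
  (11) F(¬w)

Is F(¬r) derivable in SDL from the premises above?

No

Premise 6 is O(r → w); even if O(w) held, inferring O(r) would be affirming the consequent — invalid.
No other premise forces O(r). An ideal world satisfying every premise can still have ¬r true, so F(¬r) is not derivable.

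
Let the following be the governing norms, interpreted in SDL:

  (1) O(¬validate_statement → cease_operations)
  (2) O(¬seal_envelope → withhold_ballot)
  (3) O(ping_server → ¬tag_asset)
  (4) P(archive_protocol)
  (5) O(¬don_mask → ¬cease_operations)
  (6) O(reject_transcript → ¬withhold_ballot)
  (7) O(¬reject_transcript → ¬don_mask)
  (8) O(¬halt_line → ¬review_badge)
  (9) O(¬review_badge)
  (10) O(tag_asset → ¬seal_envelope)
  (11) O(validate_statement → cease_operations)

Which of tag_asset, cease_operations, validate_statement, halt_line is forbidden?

By case analysis on ¬validate_statement: premise 1 gives O(¬validate_statement → cease_operations) and premise 11 gives O(validate_statement → cease_operations), so O(cease_operations) either way.
Premise 5, O(¬don_mask → ¬cease_operations), contraposes to O(cease_operations → don_mask); with O(cease_operations) we get O(don_mask).
Premise 7 is O(¬reject_transcript → ¬don_mask); contrapositively O(don_mask → reject_transcript). Since O(don_mask) holds, K gives O(reject_transcript).
Applying K to premise 6 (O(reject_transcript → ¬withhold_ballot)) and O(reject_transcript) yields O(¬withhold_ballot).
Premise 2 is O(¬seal_envelope → withhold_ballot); contrapositively O(¬withhold_ballot → seal_envelope). Since O(¬withhold_ballot) holds, K gives O(seal_envelope).
The contrapositive of premise 10 (O(tag_asset → ¬seal_envelope)) is O(seal_envelope → ¬tag_asset), and O(seal_envelope) is already established, so O(¬tag_asset).
So O(¬tag_asset) holds, i.e. tag_asset is forbidden. None of the other listed options is forbidden under the premises.

tag_asset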